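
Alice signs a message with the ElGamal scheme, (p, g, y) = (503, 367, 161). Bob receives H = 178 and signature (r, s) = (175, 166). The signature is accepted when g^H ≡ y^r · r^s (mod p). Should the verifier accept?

Left side g^H mod p:
367^2 = 134689 ≡ 388
367^4 ≡ 388^2 = 150544 ≡ 147
367^8 ≡ 147^2 = 21609 ≡ 483
367^16 ≡ 483^2 = 233289 ≡ 400
367^32 ≡ 400^2 = 160000 ≡ 46
367^64 ≡ 46^2 = 2116 ≡ 104
367^128 ≡ 104^2 = 10816 ≡ 253
178 = 128 + 32 + 16 + 2, so 367^178 ≡ 253·46·400·388 ≡ 433 (mod 503)
Right side y^r · r^s mod p:
161^2 = 25921 ≡ 268
161^4 ≡ 268^2 = 71824 ≡ 398
161^8 ≡ 398^2 = 158404 ≡ 462
161^16 ≡ 462^2 = 213444 ≡ 172
161^32 ≡ 172^2 = 29584 ≡ 410
161^64 ≡ 410^2 = 168100 ≡ 98
161^128 ≡ 98^2 = 9604 ≡ 47
175 = 128 + 32 + 8 + 4 + 2 + 1, so 161^175 ≡ 47·410·462·398·268·161 ≡ 301 (mod 503)
175^2 = 30625 ≡ 445
175^4 ≡ 445^2 = 198025 ≡ 346
175^8 ≡ 346^2 = 119716 ≡ 2
175^16 ≡ 2^2 = 4
175^32 ≡ 4^2 = 16
175^64 ≡ 16^2 = 256
175^128 ≡ 256^2 = 65536 ≡ 146
166 = 128 + 32 + 4 + 2, so 175^166 ≡ 146·16·346·445 ≡ 249 (mod 503)
301·249 = 74949 ≡ 2 (mod 503)
433 ≠ 2, so verification fails.

reject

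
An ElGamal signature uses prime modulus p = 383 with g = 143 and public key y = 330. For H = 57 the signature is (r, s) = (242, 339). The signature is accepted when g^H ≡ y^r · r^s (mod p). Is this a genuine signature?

Left side g^H mod p:
143^2 = 20449 ≡ 150
143^4 ≡ 150^2 = 22500 ≡ 286
143^8 ≡ 286^2 = 81796 ≡ 217
143^16 ≡ 217^2 = 47089 ≡ 363
143^32 ≡ 363^2 = 131769 ≡ 17
57 = 32 + 16 + 8 + 1, so 143^57 ≡ 17·363·217·143 ≡ 344 (mod 383)
Right side y^r · r^s mod p:
330^2 = 108900 ≡ 128
330^4 ≡ 128^2 = 16384 ≡ 298
330^8 ≡ 298^2 = 88804 ≡ 331
330^16 ≡ 331^2 = 109561 ≡ 23
330^32 ≡ 23^2 = 529 ≡ 146
330^64 ≡ 146^2 = 21316 ≡ 251
330^128 ≡ 251^2 = 63001 ≡ 189
242 = 128 + 64 + 32 + 16 + 2, so 330^242 ≡ 189·251·146·23·128 ≡ 168 (mod 383)
242^2 = 58564 ≡ 348
242^4 ≡ 348^2 = 121104 ≡ 76
242^8 ≡ 76^2 = 5776 ≡ 31
242^16 ≡ 31^2 = 961 ≡ 195
242^32 ≡ 195^2 = 38025 ≡ 108
242^64 ≡ 108^2 = 11664 ≡ 174
242^128 ≡ 174^2 = 30276 ≡ 19
242^256 ≡ 19^2 = 361
339 = 256 + 64 + 16 + 2 + 1, so 242^339 ≡ 361·174·195·348·242 ≡ 75 (mod 383)
168·75 = 12600 ≡ 344 (mod 383)
344 ≡ 344 (mod 383), so the signature is genuine.

genuine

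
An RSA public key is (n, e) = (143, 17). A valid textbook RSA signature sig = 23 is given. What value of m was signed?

sig^2 ≡ 23^2 = 529 ≡ 100
sig^4 ≡ 100^2 = 10000 ≡ 133
sig^8 ≡ 133^2 = 17689 ≡ 100
sig^16 ≡ 100^2 = 10000 ≡ 133
17 = 16 + 1, so sig^17 ≡ 133·23 ≡ 56 (mod 143)

56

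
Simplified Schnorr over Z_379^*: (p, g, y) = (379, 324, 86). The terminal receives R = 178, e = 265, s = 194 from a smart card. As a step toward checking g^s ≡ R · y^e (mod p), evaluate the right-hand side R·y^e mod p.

337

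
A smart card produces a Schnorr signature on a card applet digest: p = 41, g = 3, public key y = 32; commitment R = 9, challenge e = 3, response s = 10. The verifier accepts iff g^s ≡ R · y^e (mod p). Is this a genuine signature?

forged

g^s mod p:
Squares mod 41: 3^1≡3, 3^2≡9, 3^4≡40, 3^8≡1
10 = 8 + 2, so 3^10 ≡ 1·9 ≡ 9 (mod 41)
R · y^e mod p:
Squares mod 41: 32^1≡32, 32^2≡40
3 = 2 + 1, so 32^3 ≡ 40·32 ≡ 9 (mod 41)
9·9 = 81 ≡ 40 (mod 41)
9 ≠ 40; the check fails.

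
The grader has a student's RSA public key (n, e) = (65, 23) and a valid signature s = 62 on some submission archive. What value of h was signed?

43

s^2 ≡ 62^2 = 3844 ≡ 9
s^4 ≡ 9^2 = 81 ≡ 16
s^8 ≡ 16^2 = 256 ≡ 61
s^16 ≡ 61^2 = 3721 ≡ 16
23 = 16 + 4 + 2 + 1, so s^23 ≡ 16·16·9·62 ≡ 43 (mod 65)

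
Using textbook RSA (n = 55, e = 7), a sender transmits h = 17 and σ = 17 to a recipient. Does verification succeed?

σ^7 mod 55 = 8
8 ≠ 17, so verification fails.

fails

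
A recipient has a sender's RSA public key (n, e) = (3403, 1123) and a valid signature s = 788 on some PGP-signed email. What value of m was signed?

1057

s^2 ≡ 788^2 = 620944 ≡ 1598
s^4 ≡ 1598^2 = 2553604 ≡ 1354
s^8 ≡ 1354^2 = 1833316 ≡ 2502
s^16 ≡ 2502^2 = 6260004 ≡ 1887
s^32 ≡ 1887^2 = 3560769 ≡ 1231
s^64 ≡ 1231^2 = 1515361 ≡ 1026
s^128 ≡ 1026^2 = 1052676 ≡ 1149
s^256 ≡ 1149^2 = 1320201 ≡ 3240
s^512 ≡ 3240^2 = 10497600 ≡ 2748
s^1024 ≡ 2748^2 = 7551504 ≡ 247
1123 = 1024 + 64 + 32 + 2 + 1, so s^1123 ≡ 247·1026·1231·1598·788 ≡ 1057 (mod 3403)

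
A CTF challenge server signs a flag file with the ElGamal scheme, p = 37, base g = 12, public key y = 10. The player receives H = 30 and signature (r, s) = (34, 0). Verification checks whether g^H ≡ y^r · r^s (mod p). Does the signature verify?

does not verify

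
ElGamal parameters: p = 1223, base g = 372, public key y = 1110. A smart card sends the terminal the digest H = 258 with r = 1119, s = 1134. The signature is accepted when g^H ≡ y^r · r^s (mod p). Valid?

Left side g^H mod p:
372^2 = 138384 ≡ 185
372^4 ≡ 185^2 = 34225 ≡ 1204
372^8 ≡ 1204^2 = 1449616 ≡ 361
372^16 ≡ 361^2 = 130321 ≡ 683
372^32 ≡ 683^2 = 466489 ≡ 526
372^64 ≡ 526^2 = 276676 ≡ 278
372^128 ≡ 278^2 = 77284 ≡ 235
372^256 ≡ 235^2 = 55225 ≡ 190
258 = 256 + 2, so 372^258 ≡ 190·185 ≡ 906 (mod 1223)
Right side y^r · r^s mod p:
1110^2 = 1232100 ≡ 539
1110^4 ≡ 539^2 = 290521 ≡ 670
1110^8 ≡ 670^2 = 448900 ≡ 59
1110^16 ≡ 59^2 = 3481 ≡ 1035
1110^32 ≡ 1035^2 = 1071225 ≡ 1100
1110^64 ≡ 1100^2 = 1210000 ≡ 453
1110^128 ≡ 453^2 = 205209 ≡ 968
1110^256 ≡ 968^2 = 937024 ≡ 206
1110^512 ≡ 206^2 = 42436 ≡ 854
1110^1024 ≡ 854^2 = 729316 ≡ 408
1119 = 1024 + 64 + 16 + 8 + 4 + 2 + 1, so 1110^1119 ≡ 408·453·1035·59·670·539·1110 ≡ 370 (mod 1223)
1119^2 = 1252161 ≡ 1032
1119^4 ≡ 1032^2 = 1065024 ≡ 1014
1119^8 ≡ 1014^2 = 1028196 ≡ 876
1119^16 ≡ 876^2 = 767376 ≡ 555
1119^32 ≡ 555^2 = 308025 ≡ 1052
1119^64 ≡ 1052^2 = 1106704 ≡ 1112
1119^128 ≡ 1112^2 = 1236544 ≡ 91
1119^256 ≡ 91^2 = 8281 ≡ 943
1119^512 ≡ 943^2 = 889249 ≡ 128
1119^1024 ≡ 128^2 = 16384 ≡ 485
1134 = 1024 + 64 + 32 + 8 + 4 + 2, so 1119^1134 ≡ 485·1112·1052·876·1014·1032 ≡ 1109 (mod 1223)
370·1109 = 410330 ≡ 625 (mod 1223)
906 ≠ 625, so verification fails.

no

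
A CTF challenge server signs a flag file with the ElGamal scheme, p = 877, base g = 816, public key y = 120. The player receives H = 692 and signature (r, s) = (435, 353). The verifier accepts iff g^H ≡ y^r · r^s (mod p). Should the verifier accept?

reject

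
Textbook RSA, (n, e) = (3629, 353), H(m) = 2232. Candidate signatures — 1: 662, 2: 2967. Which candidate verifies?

Candidate 1: Squares mod 3629: 662^1≡662, 662^2≡2764, 662^4≡651, 662^8≡2837, 662^16≡3076, 662^32≡973, 662^64≡3189, 662^128≡1263, 662^256≡2038; 353 = 256 + 64 + 32 + 1, so 662^353 ≡ 2038·3189·973·662 ≡ 2232 (mod 3629)
  → matches H(m) = 2232
Candidate 2: Squares mod 3629: 2967^1≡2967, 2967^2≡2764, 2967^4≡651, 2967^8≡2837, 2967^16≡3076, 2967^32≡973, 2967^64≡3189, 2967^128≡1263, 2967^256≡2038; 353 = 256 + 64 + 32 + 1, so 2967^353 ≡ 2038·3189·973·2967 ≡ 1397 (mod 3629)

1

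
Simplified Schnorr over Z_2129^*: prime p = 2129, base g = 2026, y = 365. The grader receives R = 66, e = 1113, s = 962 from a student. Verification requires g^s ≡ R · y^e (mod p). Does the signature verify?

verifies

g^s mod p:
2026^2 = 4104676 ≡ 2093
2026^4 ≡ 2093^2 = 4380649 ≡ 1296
2026^8 ≡ 1296^2 = 1679616 ≡ 1964
2026^16 ≡ 1964^2 = 3857296 ≡ 1677
2026^32 ≡ 1677^2 = 2812329 ≡ 2049
2026^64 ≡ 2049^2 = 4198401 ≡ 13
2026^128 ≡ 13^2 = 169
2026^256 ≡ 169^2 = 28561 ≡ 884
2026^512 ≡ 884^2 = 781456 ≡ 113
962 = 512 + 256 + 128 + 64 + 2, so 2026^962 ≡ 113·884·169·13·2093 ≡ 1324 (mod 2129)
R · y^e mod p:
365^2 = 133225 ≡ 1227
365^4 ≡ 1227^2 = 1505529 ≡ 326
365^8 ≡ 326^2 = 106276 ≡ 1955
365^16 ≡ 1955^2 = 3822025 ≡ 470
365^32 ≡ 470^2 = 220900 ≡ 1613
365^64 ≡ 1613^2 = 2601769 ≡ 131
365^128 ≡ 131^2 = 17161 ≡ 129
365^256 ≡ 129^2 = 16641 ≡ 1738
365^512 ≡ 1738^2 = 3020644 ≡ 1722
365^1024 ≡ 1722^2 = 2965284 ≡ 1716
1113 = 1024 + 64 + 16 + 8 + 1, so 365^1113 ≡ 1716·131·470·1955·365 ≡ 1891 (mod 2129)
66·1891 = 124806 ≡ 1324 (mod 2129)
1324 ≡ 1324 (mod 2129); signature holds.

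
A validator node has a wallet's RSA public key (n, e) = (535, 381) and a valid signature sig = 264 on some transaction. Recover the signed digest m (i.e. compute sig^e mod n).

sig^2 ≡ 264^2 = 69696 ≡ 146
sig^4 ≡ 146^2 = 21316 ≡ 451
sig^8 ≡ 451^2 = 203401 ≡ 101
sig^16 ≡ 101^2 = 10201 ≡ 36
sig^32 ≡ 36^2 = 1296 ≡ 226
sig^64 ≡ 226^2 = 51076 ≡ 251
sig^128 ≡ 251^2 = 63001 ≡ 406
sig^256 ≡ 406^2 = 164836 ≡ 56
381 = 256 + 64 + 32 + 16 + 8 + 4 + 1, so sig^381 ≡ 56·251·226·36·101·451·264 ≡ 234 (mod 535)

234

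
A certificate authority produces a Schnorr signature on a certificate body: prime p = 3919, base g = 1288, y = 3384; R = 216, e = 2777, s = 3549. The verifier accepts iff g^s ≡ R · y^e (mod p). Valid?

g^s mod p:
1288^2 = 1658944 ≡ 1207
1288^4 ≡ 1207^2 = 1456849 ≡ 2900
1288^8 ≡ 2900^2 = 8410000 ≡ 3745
1288^16 ≡ 3745^2 = 14025025 ≡ 2843
1288^32 ≡ 2843^2 = 8082649 ≡ 1671
1288^64 ≡ 1671^2 = 2792241 ≡ 1913
1288^128 ≡ 1913^2 = 3659569 ≡ 3142
1288^256 ≡ 3142^2 = 9872164 ≡ 203
1288^512 ≡ 203^2 = 41209 ≡ 2019
1288^1024 ≡ 2019^2 = 4076361 ≡ 601
1288^2048 ≡ 601^2 = 361201 ≡ 653
3549 = 2048 + 1024 + 256 + 128 + 64 + 16 + 8 + 4 + 1, so 1288^3549 ≡ 653·601·203·3142·1913·2843·3745·2900·1288 ≡ 2352 (mod 3919)
R · y^e mod p:
3384^2 = 11451456 ≡ 138
3384^4 ≡ 138^2 = 19044 ≡ 3368
3384^8 ≡ 3368^2 = 11343424 ≡ 1838
3384^16 ≡ 1838^2 = 3378244 ≡ 66
3384^32 ≡ 66^2 = 4356 ≡ 437
3384^64 ≡ 437^2 = 190969 ≡ 2857
3384^128 ≡ 2857^2 = 8162449 ≡ 3091
3384^256 ≡ 3091^2 = 9554281 ≡ 3678
3384^512 ≡ 3678^2 = 13527684 ≡ 3215
3384^1024 ≡ 3215^2 = 10336225 ≡ 1822
3384^2048 ≡ 1822^2 = 3319684 ≡ 291
2777 = 2048 + 512 + 128 + 64 + 16 + 8 + 1, so 3384^2777 ≡ 291·3215·3091·2857·66·1838·3384 ≡ 1397 (mod 3919)
216·1397 = 301752 ≡ 3908 (mod 3919)
2352 ≠ 3908; the check fails.

no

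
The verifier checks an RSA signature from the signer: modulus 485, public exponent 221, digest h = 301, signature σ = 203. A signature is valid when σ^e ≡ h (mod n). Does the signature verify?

σ^2 ≡ 203^2 = 41209 ≡ 469
σ^4 ≡ 469^2 = 219961 ≡ 256
σ^8 ≡ 256^2 = 65536 ≡ 61
σ^16 ≡ 61^2 = 3721 ≡ 326
σ^32 ≡ 326^2 = 106276 ≡ 61
σ^64 ≡ 61^2 = 3721 ≡ 326
σ^128 ≡ 326^2 = 106276 ≡ 61
221 = 128 + 64 + 16 + 8 + 4 + 1, so σ^221 ≡ 61·326·326·61·256·203 ≡ 73 (mod 485)
The recovered value 73 does not match the digest 301.

does not verify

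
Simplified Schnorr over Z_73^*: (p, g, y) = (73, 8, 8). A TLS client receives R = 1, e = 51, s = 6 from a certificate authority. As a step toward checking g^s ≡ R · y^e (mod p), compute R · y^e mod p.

8^2 = 64
8^4 ≡ 64^2 = 4096 ≡ 8
8^8 ≡ 8^2 = 64
8^16 ≡ 64^2 = 4096 ≡ 8
8^32 ≡ 8^2 = 64
51 = 32 + 16 + 2 + 1, so 8^51 ≡ 64·8·64·8 ≡ 1 (mod 73)
R · y^e ≡ 1·1 = 1 ≡ 1 (mod 73)

1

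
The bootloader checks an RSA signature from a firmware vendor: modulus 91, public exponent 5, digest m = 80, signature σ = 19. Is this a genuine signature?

Squares mod 91: σ^1≡19, σ^2≡88, σ^4≡9
5 = 4 + 1, so σ^5 ≡ 9·19 ≡ 80 (mod 91)
Since 80 equals the digest 80, verification succeeds.

genuine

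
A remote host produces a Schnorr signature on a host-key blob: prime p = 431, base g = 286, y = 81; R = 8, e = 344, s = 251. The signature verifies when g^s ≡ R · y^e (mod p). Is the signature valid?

invalid

g^s mod p:
Squares mod 431: 286^1≡286, 286^2≡337, 286^4≡216, 286^8≡108, 286^16≡27, 286^32≡298, 286^64≡18, 286^128≡324
251 = 128 + 64 + 32 + 16 + 8 + 2 + 1, so 286^251 ≡ 324·18·298·27·108·337·286 ≡ 282 (mod 431)
R · y^e mod p:
Squares mod 431: 81^1≡81, 81^2≡96, 81^4≡165, 81^8≡72, 81^16≡12, 81^32≡144, 81^64≡48, 81^128≡149, 81^256≡220
344 = 256 + 64 + 16 + 8, so 81^344 ≡ 220·48·12·72 ≡ 1 (mod 431)
8·1 = 8 ≡ 8 (mod 431)
282 ≠ 8; the check fails.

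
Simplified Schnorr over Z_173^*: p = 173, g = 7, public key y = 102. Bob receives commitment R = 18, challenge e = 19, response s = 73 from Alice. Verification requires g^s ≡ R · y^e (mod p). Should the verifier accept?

reject

g^s mod p:
Squares mod 173: 7^1≡7, 7^2≡49, 7^4≡152, 7^8≡95, 7^16≡29, 7^32≡149, 7^64≡57
73 = 64 + 8 + 1, so 7^73 ≡ 57·95·7 ≡ 18 (mod 173)
R · y^e mod p:
Squares mod 173: 102^1≡102, 102^2≡24, 102^4≡57, 102^8≡135, 102^16≡60
19 = 16 + 2 + 1, so 102^19 ≡ 60·24·102 ≡ 3 (mod 173)
18·3 = 54 ≡ 54 (mod 173)
18 ≠ 54; the check fails.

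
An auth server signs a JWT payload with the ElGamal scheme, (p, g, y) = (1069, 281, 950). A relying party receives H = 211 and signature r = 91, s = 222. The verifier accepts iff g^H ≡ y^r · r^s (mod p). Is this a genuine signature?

Left side g^H mod p:
281^2 = 78961 ≡ 924
281^4 ≡ 924^2 = 853776 ≡ 714
281^8 ≡ 714^2 = 509796 ≡ 952
281^16 ≡ 952^2 = 906304 ≡ 861
281^32 ≡ 861^2 = 741321 ≡ 504
281^64 ≡ 504^2 = 254016 ≡ 663
281^128 ≡ 663^2 = 439569 ≡ 210
211 = 128 + 64 + 16 + 2 + 1, so 281^211 ≡ 210·663·861·924·281 ≡ 522 (mod 1069)
Right side y^r · r^s mod p:
950^2 = 902500 ≡ 264
950^4 ≡ 264^2 = 69696 ≡ 211
950^8 ≡ 211^2 = 44521 ≡ 692
950^16 ≡ 692^2 = 478864 ≡ 1021
950^32 ≡ 1021^2 = 1042441 ≡ 166
950^64 ≡ 166^2 = 27556 ≡ 831
91 = 64 + 16 + 8 + 2 + 1, so 950^91 ≡ 831·1021·692·264·950 ≡ 645 (mod 1069)
91^2 = 8281 ≡ 798
91^4 ≡ 798^2 = 636804 ≡ 749
91^8 ≡ 749^2 = 561001 ≡ 845
91^16 ≡ 845^2 = 714025 ≡ 1002
91^32 ≡ 1002^2 = 1004004 ≡ 213
91^64 ≡ 213^2 = 45369 ≡ 471
91^128 ≡ 471^2 = 221841 ≡ 558
222 = 128 + 64 + 16 + 8 + 4 + 2, so 91^222 ≡ 558·471·1002·845·749·798 ≡ 95 (mod 1069)
645·95 = 61275 ≡ 342 (mod 1069)
522 ≠ 342, so verification fails.

forged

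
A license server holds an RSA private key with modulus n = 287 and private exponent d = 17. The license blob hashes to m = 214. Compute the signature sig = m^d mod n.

9

m^2 ≡ 214^2 = 45796 ≡ 163
m^4 ≡ 163^2 = 26569 ≡ 165
m^8 ≡ 165^2 = 27225 ≡ 247
m^16 ≡ 247^2 = 61009 ≡ 165
17 = 16 + 1, so m^17 ≡ 165·214 ≡ 9 (mod 287)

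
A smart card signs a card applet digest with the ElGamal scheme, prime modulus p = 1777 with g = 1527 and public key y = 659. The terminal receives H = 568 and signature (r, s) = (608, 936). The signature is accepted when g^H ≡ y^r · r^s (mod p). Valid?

Left side g^H mod p:
1527^2 = 2331729 ≡ 305
1527^4 ≡ 305^2 = 93025 ≡ 621
1527^8 ≡ 621^2 = 385641 ≡ 32
1527^16 ≡ 32^2 = 1024
1527^32 ≡ 1024^2 = 1048576 ≡ 146
1527^64 ≡ 146^2 = 21316 ≡ 1769
1527^128 ≡ 1769^2 = 3129361 ≡ 64
1527^256 ≡ 64^2 = 4096 ≡ 542
1527^512 ≡ 542^2 = 293764 ≡ 559
568 = 512 + 32 + 16 + 8, so 1527^568 ≡ 559·146·1024·32 ≡ 1193 (mod 1777)
Right side y^r · r^s mod p:
659^2 = 434281 ≡ 693
659^4 ≡ 693^2 = 480249 ≡ 459
659^8 ≡ 459^2 = 210681 ≡ 995
659^16 ≡ 995^2 = 990025 ≡ 236
659^32 ≡ 236^2 = 55696 ≡ 609
659^64 ≡ 609^2 = 370881 ≡ 1265
659^128 ≡ 1265^2 = 1600225 ≡ 925
659^256 ≡ 925^2 = 855625 ≡ 888
659^512 ≡ 888^2 = 788544 ≡ 1333
608 = 512 + 64 + 32, so 659^608 ≡ 1333·1265·609 ≡ 236 (mod 1777)
608^2 = 369664 ≡ 48
608^4 ≡ 48^2 = 2304 ≡ 527
608^8 ≡ 527^2 = 277729 ≡ 517
608^16 ≡ 517^2 = 267289 ≡ 739
608^32 ≡ 739^2 = 546121 ≡ 582
608^64 ≡ 582^2 = 338724 ≡ 1094
608^128 ≡ 1094^2 = 1196836 ≡ 915
608^256 ≡ 915^2 = 837225 ≡ 258
608^512 ≡ 258^2 = 66564 ≡ 815
936 = 512 + 256 + 128 + 32 + 8, so 608^936 ≡ 815·258·915·582·517 ≡ 1713 (mod 1777)
236·1713 = 404268 ≡ 889 (mod 1777)
1193 ≠ 889, so verification fails.

no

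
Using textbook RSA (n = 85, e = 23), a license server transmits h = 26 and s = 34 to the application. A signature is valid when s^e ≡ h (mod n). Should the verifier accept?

reject

s^2 ≡ 34^2 = 1156 ≡ 51
s^4 ≡ 51^2 = 2601 ≡ 51
s^8 ≡ 51^2 = 2601 ≡ 51
s^16 ≡ 51^2 = 2601 ≡ 51
23 = 16 + 4 + 2 + 1, so s^23 ≡ 51·51·51·34 ≡ 34 (mod 85)
The recovered value 34 does not match the digest 26.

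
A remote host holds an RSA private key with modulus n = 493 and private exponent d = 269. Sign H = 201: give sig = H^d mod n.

H^2 ≡ 201^2 = 40401 ≡ 468
H^4 ≡ 468^2 = 219024 ≡ 132
H^8 ≡ 132^2 = 17424 ≡ 169
H^16 ≡ 169^2 = 28561 ≡ 460
H^32 ≡ 460^2 = 211600 ≡ 103
H^64 ≡ 103^2 = 10609 ≡ 256
H^128 ≡ 256^2 = 65536 ≡ 460
H^256 ≡ 460^2 = 211600 ≡ 103
269 = 256 + 8 + 4 + 1, so H^269 ≡ 103·169·132·201 ≡ 124 (mod 493)

124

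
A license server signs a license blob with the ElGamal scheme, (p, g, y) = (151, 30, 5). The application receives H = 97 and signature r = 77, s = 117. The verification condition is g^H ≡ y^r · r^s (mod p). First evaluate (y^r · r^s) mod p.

77

Squares mod 151: 5^1≡5, 5^2≡25, 5^4≡21, 5^8≡139, 5^16≡144, 5^32≡49, 5^64≡136
77 = 64 + 8 + 4 + 1, so 5^77 ≡ 136·139·21·5 ≡ 25 (mod 151)
Squares mod 151: 77^1≡77, 77^2≡40, 77^4≡90, 77^8≡97, 77^16≡47, 77^32≡95, 77^64≡116
117 = 64 + 32 + 16 + 4 + 1, so 77^117 ≡ 116·95·47·90·77 ≡ 142 (mod 151)
y^r · r^s ≡ 25·142 = 3550 ≡ 77 (mod 151)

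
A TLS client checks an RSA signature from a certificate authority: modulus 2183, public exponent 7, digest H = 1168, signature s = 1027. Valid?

s^7 mod 2183 = 1168
s^7 mod 2183 = 1168 matches H.

yes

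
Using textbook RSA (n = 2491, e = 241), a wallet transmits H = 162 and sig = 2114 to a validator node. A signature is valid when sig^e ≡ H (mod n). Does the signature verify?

sig^2 ≡ 2114^2 = 4468996 ≡ 142
sig^4 ≡ 142^2 = 20164 ≡ 236
sig^8 ≡ 236^2 = 55696 ≡ 894
sig^16 ≡ 894^2 = 799236 ≡ 2116
sig^32 ≡ 2116^2 = 4477456 ≡ 1129
sig^64 ≡ 1129^2 = 1274641 ≡ 1740
sig^128 ≡ 1740^2 = 3027600 ≡ 1035
241 = 128 + 64 + 32 + 16 + 1, so sig^241 ≡ 1035·1740·1129·2116·2114 ≡ 328 (mod 2491)
sig^241 mod 2491 = 328, but H = 162.

does not verify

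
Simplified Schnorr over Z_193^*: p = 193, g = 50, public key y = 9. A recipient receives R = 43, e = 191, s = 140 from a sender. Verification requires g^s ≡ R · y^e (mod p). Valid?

g^s mod p:
50^2 = 2500 ≡ 184
50^4 ≡ 184^2 = 33856 ≡ 81
50^8 ≡ 81^2 = 6561 ≡ 192
50^16 ≡ 192^2 = 36864 ≡ 1
50^32 ≡ 1^2 = 1
50^64 ≡ 1^2 = 1
50^128 ≡ 1^2 = 1
140 = 128 + 8 + 4, so 50^140 ≡ 1·192·81 ≡ 112 (mod 193)
R · y^e mod p:
9^2 = 81
9^4 ≡ 81^2 = 6561 ≡ 192
9^8 ≡ 192^2 = 36864 ≡ 1
9^16 ≡ 1^2 = 1
9^32 ≡ 1^2 = 1
9^64 ≡ 1^2 = 1
9^128 ≡ 1^2 = 1
191 = 128 + 32 + 16 + 8 + 4 + 2 + 1, so 9^191 ≡ 1·1·1·1·192·81·9 ≡ 43 (mod 193)
43·43 = 1849 ≡ 112 (mod 193)
112 ≡ 112 (mod 193); signature holds.

yes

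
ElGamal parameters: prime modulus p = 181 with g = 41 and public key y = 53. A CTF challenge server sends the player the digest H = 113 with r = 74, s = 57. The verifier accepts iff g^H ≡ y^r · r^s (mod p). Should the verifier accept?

reject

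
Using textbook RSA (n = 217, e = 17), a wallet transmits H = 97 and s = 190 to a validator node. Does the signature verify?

does not verify

Squares mod 217: s^1≡190, s^2≡78, s^4≡8, s^8≡64, s^16≡190
17 = 16 + 1, so s^17 ≡ 190·190 ≡ 78 (mod 217)
s^17 mod 217 = 78, but H = 97.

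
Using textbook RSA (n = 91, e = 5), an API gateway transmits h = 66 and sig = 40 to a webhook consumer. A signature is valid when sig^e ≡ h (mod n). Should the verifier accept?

accept

sig^2 ≡ 40^2 = 1600 ≡ 53
sig^4 ≡ 53^2 = 2809 ≡ 79
5 = 4 + 1, so sig^5 ≡ 79·40 ≡ 66 (mod 91)
Since 66 equals the digest 66, verification succeeds.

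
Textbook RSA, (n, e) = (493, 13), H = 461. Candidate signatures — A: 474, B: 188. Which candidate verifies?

A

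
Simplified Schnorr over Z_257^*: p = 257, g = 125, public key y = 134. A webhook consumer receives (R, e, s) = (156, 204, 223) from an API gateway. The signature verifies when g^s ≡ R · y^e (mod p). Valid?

yes

g^s mod p:
125^2 = 15625 ≡ 205
125^4 ≡ 205^2 = 42025 ≡ 134
125^8 ≡ 134^2 = 17956 ≡ 223
125^16 ≡ 223^2 = 49729 ≡ 128
125^32 ≡ 128^2 = 16384 ≡ 193
125^64 ≡ 193^2 = 37249 ≡ 241
125^128 ≡ 241^2 = 58081 ≡ 256
223 = 128 + 64 + 16 + 8 + 4 + 2 + 1, so 125^223 ≡ 256·241·128·223·134·205·125 ≡ 109 (mod 257)
R · y^e mod p:
134^2 = 17956 ≡ 223
134^4 ≡ 223^2 = 49729 ≡ 128
134^8 ≡ 128^2 = 16384 ≡ 193
134^16 ≡ 193^2 = 37249 ≡ 241
134^32 ≡ 241^2 = 58081 ≡ 256
134^64 ≡ 256^2 = 65536 ≡ 1
134^128 ≡ 1^2 = 1
204 = 128 + 64 + 8 + 4, so 134^204 ≡ 1·1·193·128 ≡ 32 (mod 257)
156·32 = 4992 ≡ 109 (mod 257)
109 ≡ 109 (mod 257); signature holds.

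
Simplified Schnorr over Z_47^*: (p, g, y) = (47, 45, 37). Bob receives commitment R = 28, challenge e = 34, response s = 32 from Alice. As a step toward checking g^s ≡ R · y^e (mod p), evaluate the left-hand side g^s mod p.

42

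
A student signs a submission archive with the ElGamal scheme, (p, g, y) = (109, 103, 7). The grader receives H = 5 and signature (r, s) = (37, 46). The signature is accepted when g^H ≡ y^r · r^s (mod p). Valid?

no

Left side g^H mod p:
103^2 = 10609 ≡ 36
103^4 ≡ 36^2 = 1296 ≡ 97
5 = 4 + 1, so 103^5 ≡ 97·103 ≡ 72 (mod 109)
Right side y^r · r^s mod p:
7^2 = 49
7^4 ≡ 49^2 = 2401 ≡ 3
7^8 ≡ 3^2 = 9
7^16 ≡ 9^2 = 81
7^32 ≡ 81^2 = 6561 ≡ 21
37 = 32 + 4 + 1, so 7^37 ≡ 21·3·7 ≡ 5 (mod 109)
37^2 = 1369 ≡ 61
37^4 ≡ 61^2 = 3721 ≡ 15
37^8 ≡ 15^2 = 225 ≡ 7
37^16 ≡ 7^2 = 49
37^32 ≡ 49^2 = 2401 ≡ 3
46 = 32 + 8 + 4 + 2, so 37^46 ≡ 3·7·15·61 ≡ 31 (mod 109)
5·31 = 155 ≡ 46 (mod 109)
72 ≠ 46, so verification fails.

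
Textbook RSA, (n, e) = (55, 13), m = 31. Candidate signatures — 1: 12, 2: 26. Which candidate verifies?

2

Candidate 1: Squares mod 55: 12^1≡12, 12^2≡34, 12^4≡1, 12^8≡1; 13 = 8 + 4 + 1, so 12^13 ≡ 1·1·12 ≡ 12 (mod 55)
Candidate 2: Squares mod 55: 26^1≡26, 26^2≡16, 26^4≡36, 26^8≡31; 13 = 8 + 4 + 1, so 26^13 ≡ 31·36·26 ≡ 31 (mod 55)
  → matches m = 31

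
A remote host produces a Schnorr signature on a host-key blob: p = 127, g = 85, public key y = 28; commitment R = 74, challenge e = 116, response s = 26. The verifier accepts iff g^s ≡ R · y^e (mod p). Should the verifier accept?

accept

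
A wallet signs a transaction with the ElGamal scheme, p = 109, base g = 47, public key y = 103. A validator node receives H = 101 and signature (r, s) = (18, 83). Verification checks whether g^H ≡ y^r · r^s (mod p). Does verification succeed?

passes

Left side g^H mod p:
47^2 = 2209 ≡ 29
47^4 ≡ 29^2 = 841 ≡ 78
47^8 ≡ 78^2 = 6084 ≡ 89
47^16 ≡ 89^2 = 7921 ≡ 73
47^32 ≡ 73^2 = 5329 ≡ 97
47^64 ≡ 97^2 = 9409 ≡ 35
101 = 64 + 32 + 4 + 1, so 47^101 ≡ 35·97·78·47 ≡ 14 (mod 109)
Right side y^r · r^s mod p:
103^2 = 10609 ≡ 36
103^4 ≡ 36^2 = 1296 ≡ 97
103^8 ≡ 97^2 = 9409 ≡ 35
103^16 ≡ 35^2 = 1225 ≡ 26
18 = 16 + 2, so 103^18 ≡ 26·36 ≡ 64 (mod 109)
18^2 = 324 ≡ 106
18^4 ≡ 106^2 = 11236 ≡ 9
18^8 ≡ 9^2 = 81
18^16 ≡ 81^2 = 6561 ≡ 21
18^32 ≡ 21^2 = 441 ≡ 5
18^64 ≡ 5^2 = 25
83 = 64 + 16 + 2 + 1, so 18^83 ≡ 25·21·106·18 ≡ 99 (mod 109)
64·99 = 6336 ≡ 14 (mod 109)
14 ≡ 14 (mod 109), so the signature is genuine.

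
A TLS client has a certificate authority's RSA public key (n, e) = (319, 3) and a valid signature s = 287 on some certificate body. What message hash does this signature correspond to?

89

s^2 ≡ 287^2 = 82369 ≡ 67
3 = 2 + 1, so s^3 ≡ 67·287 ≡ 89 (mod 319)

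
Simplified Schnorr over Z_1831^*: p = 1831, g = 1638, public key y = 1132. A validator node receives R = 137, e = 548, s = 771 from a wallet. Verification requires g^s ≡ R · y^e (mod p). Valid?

yes

g^s mod p:
1638^2 = 2683044 ≡ 629
1638^4 ≡ 629^2 = 395641 ≡ 145
1638^8 ≡ 145^2 = 21025 ≡ 884
1638^16 ≡ 884^2 = 781456 ≡ 1450
1638^32 ≡ 1450^2 = 2102500 ≡ 512
1638^64 ≡ 512^2 = 262144 ≡ 311
1638^128 ≡ 311^2 = 96721 ≡ 1509
1638^256 ≡ 1509^2 = 2277081 ≡ 1148
1638^512 ≡ 1148^2 = 1317904 ≡ 1415
771 = 512 + 256 + 2 + 1, so 1638^771 ≡ 1415·1148·629·1638 ≡ 1465 (mod 1831)
R · y^e mod p:
1132^2 = 1281424 ≡ 1555
1132^4 ≡ 1555^2 = 2418025 ≡ 1105
1132^8 ≡ 1105^2 = 1221025 ≡ 1579
1132^16 ≡ 1579^2 = 2493241 ≡ 1250
1132^32 ≡ 1250^2 = 1562500 ≡ 657
1132^64 ≡ 657^2 = 431649 ≡ 1364
1132^128 ≡ 1364^2 = 1860496 ≡ 200
1132^256 ≡ 200^2 = 40000 ≡ 1549
1132^512 ≡ 1549^2 = 2399401 ≡ 791
548 = 512 + 32 + 4, so 1132^548 ≡ 791·657·1105 ≡ 1267 (mod 1831)
137·1267 = 173579 ≡ 1465 (mod 1831)
1465 ≡ 1465 (mod 1831); signature holds.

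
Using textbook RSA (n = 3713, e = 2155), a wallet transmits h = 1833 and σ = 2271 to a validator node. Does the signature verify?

does not verify

σ^2 ≡ 2271^2 = 5157441 ≡ 84
σ^4 ≡ 84^2 = 7056 ≡ 3343
σ^8 ≡ 3343^2 = 11175649 ≡ 3232
σ^16 ≡ 3232^2 = 10445824 ≡ 1155
σ^32 ≡ 1155^2 = 1334025 ≡ 1058
σ^64 ≡ 1058^2 = 1119364 ≡ 1751
σ^128 ≡ 1751^2 = 3066001 ≡ 2776
σ^256 ≡ 2776^2 = 7706176 ≡ 1701
σ^512 ≡ 1701^2 = 2893401 ≡ 974
σ^1024 ≡ 974^2 = 948676 ≡ 1861
σ^2048 ≡ 1861^2 = 3463321 ≡ 2805
2155 = 2048 + 64 + 32 + 8 + 2 + 1, so σ^2155 ≡ 2805·1751·1058·3232·84·2271 ≡ 114 (mod 3713)
114 ≠ 1833, so verification fails.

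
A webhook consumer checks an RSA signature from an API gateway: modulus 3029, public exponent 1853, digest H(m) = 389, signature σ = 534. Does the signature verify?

does not verify

Squares mod 3029: σ^1≡534, σ^2≡430, σ^4≡131, σ^8≡2016, σ^16≡2367, σ^32≡2068, σ^64≡2705, σ^128≡1990, σ^256≡1197, σ^512≡92, σ^1024≡2406
1853 = 1024 + 512 + 256 + 32 + 16 + 8 + 4 + 1, so σ^1853 ≡ 2406·92·1197·2068·2367·2016·131·534 ≡ 2640 (mod 3029)
σ^1853 mod 3029 = 2640, but H(m) = 389.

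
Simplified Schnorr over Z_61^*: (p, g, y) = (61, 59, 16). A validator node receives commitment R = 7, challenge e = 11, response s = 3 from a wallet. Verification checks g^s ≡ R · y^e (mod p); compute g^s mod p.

53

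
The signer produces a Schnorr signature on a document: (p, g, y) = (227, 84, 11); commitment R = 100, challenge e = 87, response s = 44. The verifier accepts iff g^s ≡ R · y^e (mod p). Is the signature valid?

invalid

g^s mod p:
84^2 = 7056 ≡ 19
84^4 ≡ 19^2 = 361 ≡ 134
84^8 ≡ 134^2 = 17956 ≡ 23
84^16 ≡ 23^2 = 529 ≡ 75
84^32 ≡ 75^2 = 5625 ≡ 177
44 = 32 + 8 + 4, so 84^44 ≡ 177·23·134 ≡ 33 (mod 227)
R · y^e mod p:
11^2 = 121
11^4 ≡ 121^2 = 14641 ≡ 113
11^8 ≡ 113^2 = 12769 ≡ 57
11^16 ≡ 57^2 = 3249 ≡ 71
11^32 ≡ 71^2 = 5041 ≡ 47
11^64 ≡ 47^2 = 2209 ≡ 166
87 = 64 + 16 + 4 + 2 + 1, so 11^87 ≡ 166·71·113·121·11 ≡ 175 (mod 227)
100·175 = 17500 ≡ 21 (mod 227)
33 ≠ 21; the check fails.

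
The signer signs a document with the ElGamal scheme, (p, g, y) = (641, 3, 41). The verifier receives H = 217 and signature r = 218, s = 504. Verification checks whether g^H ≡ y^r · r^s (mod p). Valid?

no

Left side g^H mod p:
3^2 = 9
3^4 ≡ 9^2 = 81
3^8 ≡ 81^2 = 6561 ≡ 151
3^16 ≡ 151^2 = 22801 ≡ 366
3^32 ≡ 366^2 = 133956 ≡ 628
3^64 ≡ 628^2 = 394384 ≡ 169
3^128 ≡ 169^2 = 28561 ≡ 357
217 = 128 + 64 + 16 + 8 + 1, so 3^217 ≡ 357·169·366·151·3 ≡ 489 (mod 641)
Right side y^r · r^s mod p:
41^2 = 1681 ≡ 399
41^4 ≡ 399^2 = 159201 ≡ 233
41^8 ≡ 233^2 = 54289 ≡ 445
41^16 ≡ 445^2 = 198025 ≡ 597
41^32 ≡ 597^2 = 356409 ≡ 13
41^64 ≡ 13^2 = 169
41^128 ≡ 169^2 = 28561 ≡ 357
218 = 128 + 64 + 16 + 8 + 2, so 41^218 ≡ 357·169·597·445·399 ≡ 542 (mod 641)
218^2 = 47524 ≡ 90
218^4 ≡ 90^2 = 8100 ≡ 408
218^8 ≡ 408^2 = 166464 ≡ 445
218^16 ≡ 445^2 = 198025 ≡ 597
218^32 ≡ 597^2 = 356409 ≡ 13
218^64 ≡ 13^2 = 169
218^128 ≡ 169^2 = 28561 ≡ 357
218^256 ≡ 357^2 = 127449 ≡ 531
504 = 256 + 128 + 64 + 32 + 16 + 8, so 218^504 ≡ 531·357·169·13·597·445 ≡ 56 (mod 641)
542·56 = 30352 ≡ 225 (mod 641)
489 ≠ 225, so verification fails.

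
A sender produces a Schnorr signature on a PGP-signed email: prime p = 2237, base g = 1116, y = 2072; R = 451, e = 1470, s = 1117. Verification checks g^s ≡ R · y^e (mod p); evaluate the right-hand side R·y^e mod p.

2072^2 = 4293184 ≡ 381
2072^4 ≡ 381^2 = 145161 ≡ 1993
2072^8 ≡ 1993^2 = 3972049 ≡ 1374
2072^16 ≡ 1374^2 = 1887876 ≡ 2085
2072^32 ≡ 2085^2 = 4347225 ≡ 734
2072^64 ≡ 734^2 = 538756 ≡ 1876
2072^128 ≡ 1876^2 = 3519376 ≡ 575
2072^256 ≡ 575^2 = 330625 ≡ 1786
2072^512 ≡ 1786^2 = 3189796 ≡ 2071
2072^1024 ≡ 2071^2 = 4289041 ≡ 712
1470 = 1024 + 256 + 128 + 32 + 16 + 8 + 4 + 2, so 2072^1470 ≡ 712·1786·575·734·2085·1374·1993·381 ≡ 497 (mod 2237)
R · y^e ≡ 451·497 = 224147 ≡ 447 (mod 2237)

447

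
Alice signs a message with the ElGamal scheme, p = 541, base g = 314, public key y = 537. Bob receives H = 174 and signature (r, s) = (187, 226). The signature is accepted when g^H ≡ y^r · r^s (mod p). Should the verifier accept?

accept

Left side g^H mod p:
314^174 mod 541 = 436
Right side y^r · r^s mod p:
537^187 mod 541 = 3
187^226 mod 541 = 506
3·506 = 1518 ≡ 436 (mod 541)
436 ≡ 436 (mod 541), so the signature is genuine.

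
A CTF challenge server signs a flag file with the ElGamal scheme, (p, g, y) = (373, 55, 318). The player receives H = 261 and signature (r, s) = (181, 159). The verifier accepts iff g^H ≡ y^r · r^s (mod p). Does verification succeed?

Left side g^H mod p:
55^261 mod 373 = 160
Right side y^r · r^s mod p:
318^181 mod 373 = 236
181^159 mod 373 = 229
236·229 = 54044 ≡ 332 (mod 373)
160 ≠ 332, so verification fails.

fails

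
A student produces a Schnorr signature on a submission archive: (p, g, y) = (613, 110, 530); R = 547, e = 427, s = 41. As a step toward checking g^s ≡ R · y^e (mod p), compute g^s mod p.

110^2 = 12100 ≡ 453
110^4 ≡ 453^2 = 205209 ≡ 467
110^8 ≡ 467^2 = 218089 ≡ 474
110^16 ≡ 474^2 = 224676 ≡ 318
110^32 ≡ 318^2 = 101124 ≡ 592
41 = 32 + 8 + 1, so 110^41 ≡ 592·474·110 ≡ 491 (mod 613)

491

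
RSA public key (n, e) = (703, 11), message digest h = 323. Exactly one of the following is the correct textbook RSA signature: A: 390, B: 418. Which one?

B

Candidate A: 390^2 = 152100 ≡ 252; 390^4 ≡ 252^2 = 63504 ≡ 234; 390^8 ≡ 234^2 = 54756 ≡ 625; 11 = 8 + 2 + 1, so 390^11 ≡ 625·252·390 ≡ 375 (mod 703)
Candidate B: 418^2 = 174724 ≡ 380; 418^4 ≡ 380^2 = 144400 ≡ 285; 418^8 ≡ 285^2 = 81225 ≡ 380; 11 = 8 + 2 + 1, so 418^11 ≡ 380·380·418 ≡ 323 (mod 703)
  → matches h = 323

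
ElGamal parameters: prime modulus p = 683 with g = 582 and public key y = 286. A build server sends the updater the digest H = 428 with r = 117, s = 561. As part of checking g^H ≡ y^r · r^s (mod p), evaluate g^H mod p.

582^2 = 338724 ≡ 639
582^4 ≡ 639^2 = 408321 ≡ 570
582^8 ≡ 570^2 = 324900 ≡ 475
582^16 ≡ 475^2 = 225625 ≡ 235
582^32 ≡ 235^2 = 55225 ≡ 585
582^64 ≡ 585^2 = 342225 ≡ 42
582^128 ≡ 42^2 = 1764 ≡ 398
582^256 ≡ 398^2 = 158404 ≡ 631
428 = 256 + 128 + 32 + 8 + 4, so 582^428 ≡ 631·398·585·475·570 ≡ 211 (mod 683)

211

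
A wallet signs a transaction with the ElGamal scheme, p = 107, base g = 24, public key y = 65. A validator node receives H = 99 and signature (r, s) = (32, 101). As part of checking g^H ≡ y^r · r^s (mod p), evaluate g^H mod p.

24^99 mod 107 = 95

95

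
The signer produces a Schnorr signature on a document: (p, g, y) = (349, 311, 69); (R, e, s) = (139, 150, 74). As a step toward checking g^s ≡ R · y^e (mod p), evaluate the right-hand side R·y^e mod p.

69^2 = 4761 ≡ 224
69^4 ≡ 224^2 = 50176 ≡ 269
69^8 ≡ 269^2 = 72361 ≡ 118
69^16 ≡ 118^2 = 13924 ≡ 313
69^32 ≡ 313^2 = 97969 ≡ 249
69^64 ≡ 249^2 = 62001 ≡ 228
69^128 ≡ 228^2 = 51984 ≡ 332
150 = 128 + 16 + 4 + 2, so 69^150 ≡ 332·313·269·224 ≡ 285 (mod 349)
R · y^e ≡ 139·285 = 39615 ≡ 178 (mod 349)

178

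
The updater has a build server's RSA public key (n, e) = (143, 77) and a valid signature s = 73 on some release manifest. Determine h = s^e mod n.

138

s^2 ≡ 73^2 = 5329 ≡ 38
s^4 ≡ 38^2 = 1444 ≡ 14
s^8 ≡ 14^2 = 196 ≡ 53
s^16 ≡ 53^2 = 2809 ≡ 92
s^32 ≡ 92^2 = 8464 ≡ 27
s^64 ≡ 27^2 = 729 ≡ 14
77 = 64 + 8 + 4 + 1, so s^77 ≡ 14·53·14·73 ≡ 138 (mod 143)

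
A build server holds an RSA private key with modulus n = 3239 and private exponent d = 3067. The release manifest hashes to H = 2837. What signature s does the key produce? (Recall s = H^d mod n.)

H^2 ≡ 2837^2 = 8048569 ≡ 2893
H^4 ≡ 2893^2 = 8369449 ≡ 3112
H^8 ≡ 3112^2 = 9684544 ≡ 3173
H^16 ≡ 3173^2 = 10067929 ≡ 1117
H^32 ≡ 1117^2 = 1247689 ≡ 674
H^64 ≡ 674^2 = 454276 ≡ 816
H^128 ≡ 816^2 = 665856 ≡ 1861
H^256 ≡ 1861^2 = 3463321 ≡ 830
H^512 ≡ 830^2 = 688900 ≡ 2232
H^1024 ≡ 2232^2 = 4981824 ≡ 242
H^2048 ≡ 242^2 = 58564 ≡ 262
3067 = 2048 + 512 + 256 + 128 + 64 + 32 + 16 + 8 + 2 + 1, so H^3067 ≡ 262·2232·830·1861·816·674·1117·3173·2893·2837 ≡ 658 (mod 3239)

658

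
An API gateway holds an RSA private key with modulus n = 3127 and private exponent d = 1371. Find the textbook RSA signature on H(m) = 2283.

992

(H(m))^2 ≡ 2283^2 = 5212089 ≡ 2507
(H(m))^4 ≡ 2507^2 = 6285049 ≡ 2906
(H(m))^8 ≡ 2906^2 = 8444836 ≡ 1936
(H(m))^16 ≡ 1936^2 = 3748096 ≡ 1950
(H(m))^32 ≡ 1950^2 = 3802500 ≡ 68
(H(m))^64 ≡ 68^2 = 4624 ≡ 1497
(H(m))^128 ≡ 1497^2 = 2241009 ≡ 2077
(H(m))^256 ≡ 2077^2 = 4313929 ≡ 1796
(H(m))^512 ≡ 1796^2 = 3225616 ≡ 1679
(H(m))^1024 ≡ 1679^2 = 2819041 ≡ 1614
1371 = 1024 + 256 + 64 + 16 + 8 + 2 + 1, so (H(m))^1371 ≡ 1614·1796·1497·1950·1936·2507·2283 ≡ 992 (mod 3127)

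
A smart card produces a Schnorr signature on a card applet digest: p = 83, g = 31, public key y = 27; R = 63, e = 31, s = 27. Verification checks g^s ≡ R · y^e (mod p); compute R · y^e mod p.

27^2 = 729 ≡ 65
27^4 ≡ 65^2 = 4225 ≡ 75
27^8 ≡ 75^2 = 5625 ≡ 64
27^16 ≡ 64^2 = 4096 ≡ 29
31 = 16 + 8 + 4 + 2 + 1, so 27^31 ≡ 29·64·75·65·27 ≡ 25 (mod 83)
R · y^e ≡ 63·25 = 1575 ≡ 81 (mod 83)

81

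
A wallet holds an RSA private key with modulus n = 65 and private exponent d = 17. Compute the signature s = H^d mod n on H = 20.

50

H^2 ≡ 20^2 = 400 ≡ 10
H^4 ≡ 10^2 = 100 ≡ 35
H^8 ≡ 35^2 = 1225 ≡ 55
H^16 ≡ 55^2 = 3025 ≡ 35
17 = 16 + 1, so H^17 ≡ 35·20 ≡ 50 (mod 65)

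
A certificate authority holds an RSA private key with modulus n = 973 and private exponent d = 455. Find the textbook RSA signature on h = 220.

h^2 ≡ 220^2 = 48400 ≡ 723
h^4 ≡ 723^2 = 522729 ≡ 228
h^8 ≡ 228^2 = 51984 ≡ 415
h^16 ≡ 415^2 = 172225 ≡ 4
h^32 ≡ 4^2 = 16
h^64 ≡ 16^2 = 256
h^128 ≡ 256^2 = 65536 ≡ 345
h^256 ≡ 345^2 = 119025 ≡ 319
455 = 256 + 128 + 64 + 4 + 2 + 1, so h^455 ≡ 319·345·256·228·723·220 ≡ 327 (mod 973)

327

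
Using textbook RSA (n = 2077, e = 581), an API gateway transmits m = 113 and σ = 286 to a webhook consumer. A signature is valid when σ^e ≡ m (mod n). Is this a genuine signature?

genuine

σ^581 mod 2077 = 113
113 = m, so the signature checks out.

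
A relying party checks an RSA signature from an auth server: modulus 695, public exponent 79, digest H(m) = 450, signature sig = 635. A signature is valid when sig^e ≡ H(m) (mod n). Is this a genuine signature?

forged

Squares mod 695: sig^1≡635, sig^2≡125, sig^4≡335, sig^8≡330, sig^16≡480, sig^32≡355, sig^64≡230
79 = 64 + 8 + 4 + 2 + 1, so sig^79 ≡ 230·330·335·125·635 ≡ 245 (mod 695)
The recovered value 245 does not match the digest 450.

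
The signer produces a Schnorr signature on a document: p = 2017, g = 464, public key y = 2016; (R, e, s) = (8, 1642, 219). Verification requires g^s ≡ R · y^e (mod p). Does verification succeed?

passes

g^s mod p:
464^2 = 215296 ≡ 1494
464^4 ≡ 1494^2 = 2232036 ≡ 1234
464^8 ≡ 1234^2 = 1522756 ≡ 1938
464^16 ≡ 1938^2 = 3755844 ≡ 190
464^32 ≡ 190^2 = 36100 ≡ 1811
464^64 ≡ 1811^2 = 3279721 ≡ 79
464^128 ≡ 79^2 = 6241 ≡ 190
219 = 128 + 64 + 16 + 8 + 2 + 1, so 464^219 ≡ 190·79·190·1938·1494·464 ≡ 8 (mod 2017)
R · y^e mod p:
2016^2 = 4064256 ≡ 1
2016^4 ≡ 1^2 = 1
2016^8 ≡ 1^2 = 1
2016^16 ≡ 1^2 = 1
2016^32 ≡ 1^2 = 1
2016^64 ≡ 1^2 = 1
2016^128 ≡ 1^2 = 1
2016^256 ≡ 1^2 = 1
2016^512 ≡ 1^2 = 1
2016^1024 ≡ 1^2 = 1
1642 = 1024 + 512 + 64 + 32 + 8 + 2, so 2016^1642 ≡ 1·1·1·1·1·1 ≡ 1 (mod 2017)
8·1 = 8 ≡ 8 (mod 2017)
8 ≡ 8 (mod 2017); signature holds.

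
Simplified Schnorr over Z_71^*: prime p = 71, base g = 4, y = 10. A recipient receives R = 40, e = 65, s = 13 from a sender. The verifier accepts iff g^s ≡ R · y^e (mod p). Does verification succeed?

passes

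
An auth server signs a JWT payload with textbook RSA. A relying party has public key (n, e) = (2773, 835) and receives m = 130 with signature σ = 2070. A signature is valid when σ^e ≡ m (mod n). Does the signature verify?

does not verify

σ^2 ≡ 2070^2 = 4284900 ≡ 615
σ^4 ≡ 615^2 = 378225 ≡ 1097
σ^8 ≡ 1097^2 = 1203409 ≡ 2700
σ^16 ≡ 2700^2 = 7290000 ≡ 2556
σ^32 ≡ 2556^2 = 6533136 ≡ 2721
σ^64 ≡ 2721^2 = 7403841 ≡ 2704
σ^128 ≡ 2704^2 = 7311616 ≡ 1988
σ^256 ≡ 1988^2 = 3952144 ≡ 619
σ^512 ≡ 619^2 = 383161 ≡ 487
835 = 512 + 256 + 64 + 2 + 1, so σ^835 ≡ 487·619·2704·615·2070 ≡ 1115 (mod 2773)
1115 ≠ 130, so verification fails.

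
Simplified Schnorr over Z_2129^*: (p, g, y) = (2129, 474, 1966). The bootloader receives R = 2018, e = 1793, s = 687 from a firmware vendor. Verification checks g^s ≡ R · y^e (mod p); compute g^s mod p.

474^2 = 224676 ≡ 1131
474^4 ≡ 1131^2 = 1279161 ≡ 1761
474^8 ≡ 1761^2 = 3101121 ≡ 1297
474^16 ≡ 1297^2 = 1682209 ≡ 299
474^32 ≡ 299^2 = 89401 ≡ 2112
474^64 ≡ 2112^2 = 4460544 ≡ 289
474^128 ≡ 289^2 = 83521 ≡ 490
474^256 ≡ 490^2 = 240100 ≡ 1652
474^512 ≡ 1652^2 = 2729104 ≡ 1855
687 = 512 + 128 + 32 + 8 + 4 + 2 + 1, so 474^687 ≡ 1855·490·2112·1297·1761·1131·474 ≡ 757 (mod 2129)

757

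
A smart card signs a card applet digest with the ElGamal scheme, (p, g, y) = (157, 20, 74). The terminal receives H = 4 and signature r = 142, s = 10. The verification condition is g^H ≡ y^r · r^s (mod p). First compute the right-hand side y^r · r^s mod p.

74^2 = 5476 ≡ 138
74^4 ≡ 138^2 = 19044 ≡ 47
74^8 ≡ 47^2 = 2209 ≡ 11
74^16 ≡ 11^2 = 121
74^32 ≡ 121^2 = 14641 ≡ 40
74^64 ≡ 40^2 = 1600 ≡ 30
74^128 ≡ 30^2 = 900 ≡ 115
142 = 128 + 8 + 4 + 2, so 74^142 ≡ 115·11·47·138 ≡ 127 (mod 157)
142^2 = 20164 ≡ 68
142^4 ≡ 68^2 = 4624 ≡ 71
142^8 ≡ 71^2 = 5041 ≡ 17
10 = 8 + 2, so 142^10 ≡ 17·68 ≡ 57 (mod 157)
y^r · r^s ≡ 127·57 = 7239 ≡ 17 (mod 157)

17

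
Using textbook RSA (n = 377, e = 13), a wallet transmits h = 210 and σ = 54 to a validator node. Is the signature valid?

σ^2 ≡ 54^2 = 2916 ≡ 277
σ^4 ≡ 277^2 = 76729 ≡ 198
σ^8 ≡ 198^2 = 39204 ≡ 373
13 = 8 + 4 + 1, so σ^13 ≡ 373·198·54 ≡ 210 (mod 377)
Since 210 equals the digest 210, verification succeeds.

valid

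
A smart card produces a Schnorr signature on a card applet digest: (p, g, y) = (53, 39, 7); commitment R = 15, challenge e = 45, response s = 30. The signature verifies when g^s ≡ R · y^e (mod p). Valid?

no

g^s mod p:
39^30 mod 53 = 9
R · y^e mod p:
7^45 mod 53 = 11
15·11 = 165 ≡ 6 (mod 53)
9 ≠ 6; the check fails.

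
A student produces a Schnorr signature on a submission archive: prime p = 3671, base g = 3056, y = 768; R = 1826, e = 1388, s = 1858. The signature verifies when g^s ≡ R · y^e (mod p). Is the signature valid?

valid

g^s mod p:
Squares mod 3671: 3056^1≡3056, 3056^2≡112, 3056^4≡1531, 3056^8≡1863, 3056^16≡1674, 3056^32≡1303, 3056^64≡1807, 3056^128≡1730, 3056^256≡1035, 3056^512≡2964, 3056^1024≡593
1858 = 1024 + 512 + 256 + 64 + 2, so 3056^1858 ≡ 593·2964·1035·1807·112 ≡ 3238 (mod 3671)
R · y^e mod p:
Squares mod 3671: 768^1≡768, 768^2≡2464, 768^4≡3133, 768^8≡3106, 768^16≡3519, 768^32≡1078, 768^64≡2048, 768^128≡2022, 768^256≡2661, 768^512≡3233, 768^1024≡952
1388 = 1024 + 256 + 64 + 32 + 8 + 4, so 768^1388 ≡ 952·2661·2048·1078·3106·3133 ≡ 432 (mod 3671)
1826·432 = 788832 ≡ 3238 (mod 3671)
3238 ≡ 3238 (mod 3671); signature holds.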